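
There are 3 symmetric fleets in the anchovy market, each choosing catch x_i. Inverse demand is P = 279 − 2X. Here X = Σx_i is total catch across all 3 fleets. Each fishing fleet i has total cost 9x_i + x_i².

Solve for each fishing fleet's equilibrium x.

A representative fishing fleet's profit is π_i = x_i(279 − 2X) − 9x_i − x_i², with X = x_i + Σ_{j≠i} x_j.
First-order condition: 270 − 6x_i − 2Σ_{j≠i} x_j = 0.
In a symmetric equilibrium every fishing fleet chooses the same x, so Σ_{j≠i} x_j = 2x. The condition becomes 270 − 10x = 0, giving x = 270/10 = 27.

27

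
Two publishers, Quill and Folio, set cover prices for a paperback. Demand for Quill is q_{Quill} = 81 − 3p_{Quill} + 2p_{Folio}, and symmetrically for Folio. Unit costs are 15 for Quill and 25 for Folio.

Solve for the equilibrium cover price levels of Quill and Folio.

Quill's profit: π = (p_{Quill} − 15)(81 − 3p_{Quill} + 2p_{Folio}).
∂π/∂p_{Quill} = 126 − 6p_{Quill} + 2p_{Folio} = 0 ⇒ p_{Quill} = 21 + (1/3)p_{Folio}.
Similarly p_{Folio} = 26 + (1/3)p_{Quill}.
Solving the two reaction functions simultaneously: (1 − (1/3)(1/3))p_{Quill} = 21 + (1/3)·26, so (8/9)p_{Quill} = 89/3 and p_{Quill} = 33.375.
Then p_{Folio} = 26 + (1/3)·33.375 = 37.125.

33.375, 37.125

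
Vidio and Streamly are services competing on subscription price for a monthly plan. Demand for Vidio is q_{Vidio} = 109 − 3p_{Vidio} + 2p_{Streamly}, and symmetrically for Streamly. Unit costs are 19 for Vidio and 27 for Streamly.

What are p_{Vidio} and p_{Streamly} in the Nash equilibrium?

Vidio's profit: π = (p_{Vidio} − 19)(109 − 3p_{Vidio} + 2p_{Streamly}).
∂π/∂p_{Vidio} = 166 − 6p_{Vidio} + 2p_{Streamly} = 0 ⇒ p_{Vidio} = 83/3 + (1/3)p_{Streamly}.
Similarly p_{Streamly} = 95/3 + (1/3)p_{Vidio}.
Plugging p_{Streamly} into Vidio's best response: p_{Vidio} = 83/3 + (1/3)(95/3 + (1/3)p_{Vidio}) ⇒ (8/9)p_{Vidio} = 344/9, so p_{Vidio} = 43.
Then p_{Streamly} = 95/3 + (1/3)·43 = 46.

43, 46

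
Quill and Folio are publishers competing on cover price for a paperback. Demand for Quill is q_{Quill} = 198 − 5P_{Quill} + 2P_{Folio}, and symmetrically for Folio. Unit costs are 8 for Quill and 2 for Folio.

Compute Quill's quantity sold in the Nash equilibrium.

Quill's profit: π = (P_{Quill} − 8)(198 − 5P_{Quill} + 2P_{Folio}).
∂π/∂P_{Quill} = 238 − 10P_{Quill} + 2P_{Folio} = 0 ⇒ P_{Quill} = 23.8 + 0.2P_{Folio}.
Similarly P_{Folio} = 20.8 + 0.2P_{Quill}.
Solving the two reaction functions simultaneously: (1 − (0.2)(0.2))P_{Quill} = 23.8 + 0.2·20.8, so 0.96P_{Quill} = 27.96 and P_{Quill} = 29.125.
Then P_{Folio} = 20.8 + 0.2·29.125 = 26.625.
q_{Quill} = 198 − 5·29.125 + 2·26.625 = 105.625.

105.625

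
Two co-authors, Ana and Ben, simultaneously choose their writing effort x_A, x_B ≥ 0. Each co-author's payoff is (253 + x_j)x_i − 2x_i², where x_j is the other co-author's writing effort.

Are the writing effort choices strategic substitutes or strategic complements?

Ana's payoff is (253 + x_B)x_A − 2x_A².
∂π/∂x_A = 253 + x_B − 4x_A = 0, so x_A = 63.25 + 0.25x_B.
The best-response slope dx_A/dx_B = 0.25 > 0: the reaction function is upward-sloping, so the choices are strategic complements.

strategic complements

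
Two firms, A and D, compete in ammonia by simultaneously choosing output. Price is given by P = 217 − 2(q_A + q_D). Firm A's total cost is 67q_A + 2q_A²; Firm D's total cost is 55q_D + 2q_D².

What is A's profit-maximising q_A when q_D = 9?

Firm A's profit: π = q_A(217 − 2(q_A + q_D)) − 67q_A − 2q_A².
∂π/∂q_A = 150 − 8q_A − 2q_D = 0, so q_A = 18.75 − 0.25q_D.
At q_D = 9: q_A = 18.75 − 0.25·9 = 16.5.

16.5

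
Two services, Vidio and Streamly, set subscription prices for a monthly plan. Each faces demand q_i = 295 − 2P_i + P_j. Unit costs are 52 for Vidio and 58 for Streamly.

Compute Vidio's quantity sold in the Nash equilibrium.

163.6

Vidio's profit: π = (P_{Vidio} − 52)(295 − 2P_{Vidio} + P_{Streamly}).
∂π/∂P_{Vidio} = 399 − 4P_{Vidio} + P_{Streamly} = 0 ⇒ P_{Vidio} = 99.75 + 0.25P_{Streamly}.
Similarly P_{Streamly} = 102.75 + 0.25P_{Vidio}.
Plugging P_{Streamly} into Vidio's best response: P_{Vidio} = 99.75 + 0.25(102.75 + 0.25P_{Vidio}) ⇒ 0.9375P_{Vidio} = 125.4375, so P_{Vidio} = 133.8.
Then P_{Streamly} = 102.75 + 0.25·133.8 = 136.2.
q_{Vidio} = 295 − 2·133.8 + 136.2 = 163.6.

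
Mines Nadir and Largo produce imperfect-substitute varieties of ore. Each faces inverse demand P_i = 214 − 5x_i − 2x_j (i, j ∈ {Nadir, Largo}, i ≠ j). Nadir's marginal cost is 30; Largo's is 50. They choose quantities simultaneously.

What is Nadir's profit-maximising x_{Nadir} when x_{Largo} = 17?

Mine Nadir's profit: π = x_{Nadir}(214 − 5x_{Nadir} − 2x_{Largo}) − 30x_{Nadir}.
∂π/∂x_{Nadir} = 184 − 10x_{Nadir} − 2x_{Largo} = 0 ⇒ x_{Nadir} = 18.4 − 0.2x_{Largo}.
At x_{Largo} = 17: x_{Nadir} = 18.4 − 0.2·17 = 15.

15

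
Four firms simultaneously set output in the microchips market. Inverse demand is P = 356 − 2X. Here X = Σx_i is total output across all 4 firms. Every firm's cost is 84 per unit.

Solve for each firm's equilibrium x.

27.2

A representative firm's profit is π_i = x_i(356 − 2X) − 84x_i, with X = x_i + Σ_{j≠i} x_j.
First-order condition: 272 − 4x_i − 2Σ_{j≠i} x_j = 0.
Imposing symmetry (x_j = x for all j) turns Σ_{j≠i} x_j into 3x, so 272 = 10x and x = 27.2.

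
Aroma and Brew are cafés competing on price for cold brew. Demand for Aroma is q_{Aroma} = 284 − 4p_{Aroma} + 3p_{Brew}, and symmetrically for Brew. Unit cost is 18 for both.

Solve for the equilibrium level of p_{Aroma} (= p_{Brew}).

Aroma's profit: π = (p_{Aroma} − 18)(284 − 4p_{Aroma} + 3p_{Brew}).
∂π/∂p_{Aroma} = 356 − 8p_{Aroma} + 3p_{Brew} = 0 ⇒ p_{Aroma} = 44.5 + 0.375p_{Brew}.
Setting p_{Aroma} = p_{Brew} in the reaction function: p_{Aroma} = 44.5 + 0.375p_{Aroma}, so p_{Aroma} = 44.5 / 0.625 = 71.2.

71.2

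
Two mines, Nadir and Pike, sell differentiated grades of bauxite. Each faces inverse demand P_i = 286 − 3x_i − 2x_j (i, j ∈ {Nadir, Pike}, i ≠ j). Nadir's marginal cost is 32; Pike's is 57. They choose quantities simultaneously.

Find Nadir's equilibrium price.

Mine Nadir's profit: π = x_{Nadir}(286 − 3x_{Nadir} − 2x_{Pike}) − 32x_{Nadir}.
∂π/∂x_{Nadir} = 254 − 6x_{Nadir} − 2x_{Pike} = 0 ⇒ x_{Nadir} = 127/3 − (1/3)x_{Pike}.
Similarly x_{Pike} = 229/6 − (1/3)x_{Nadir}.
Substituting the second reaction function into the first: x_{Nadir} = 127/3 − (1/3)(229/6 − (1/3)x_{Nadir}), which gives (8/9)x_{Nadir} = 533/18 ⇒ x_{Nadir} = 33.3125.
Then x_{Pike} = 229/6 − (1/3)·33.3125 = 27.0625.
P_{Nadir} = 286 − 3·33.3125 − 2·27.0625 = 131.9375.

131.9375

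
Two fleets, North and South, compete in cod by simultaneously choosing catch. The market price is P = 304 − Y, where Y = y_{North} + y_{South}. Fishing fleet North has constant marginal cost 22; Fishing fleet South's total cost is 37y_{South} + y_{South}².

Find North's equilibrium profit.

15129

Fishing fleet North's profit: π = y_{North}(304 − (y_{North} + y_{South})) − 22y_{North}.
∂π/∂y_{North} = 282 − 2y_{North} − y_{South} = 0, so y_{North} = 141 − 0.5y_{South}.
For South: ∂π/∂y_{South} = 267 − 4y_{South} − y_{North} = 0 ⇒ y_{South} = 66.75 − 0.25y_{North}.
Solving the two reaction functions simultaneously: (1 − (−0.5)(−0.25))y_{North} = 141 − 0.5·66.75, so 0.875y_{North} = 107.625 and y_{North} = 123.
Then y_{South} = 66.75 − 0.25·123 = 36.
Price P = 304 − 159 = 145.
North's profit: (145 − 22)·123 = 15129.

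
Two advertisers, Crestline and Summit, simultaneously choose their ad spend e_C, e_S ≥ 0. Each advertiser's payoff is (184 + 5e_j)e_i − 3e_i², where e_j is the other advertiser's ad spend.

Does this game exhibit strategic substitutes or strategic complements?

strategic complements

Crestline's payoff is (184 + 5e_S)e_C − 3e_C².
∂π/∂e_C = 184 + 5e_S − 6e_C = 0, so e_C = 92/3 + (5/6)e_S.
The best-response slope de_C/de_S = 5/6 > 0: the reaction function is upward-sloping, so the choices are strategic complements.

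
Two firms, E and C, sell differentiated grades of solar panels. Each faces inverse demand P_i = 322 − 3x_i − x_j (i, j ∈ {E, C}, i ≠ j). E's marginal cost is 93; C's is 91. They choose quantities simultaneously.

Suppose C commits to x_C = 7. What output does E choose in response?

Firm E's profit: π = x_E(322 − 3x_E − x_C) − 93x_E.
∂π/∂x_E = 229 − 6x_E − x_C = 0 ⇒ x_E = 229/6 − (1/6)x_C.
At x_C = 7: x_E = 229/6 − (1/6)·7 = 37.

37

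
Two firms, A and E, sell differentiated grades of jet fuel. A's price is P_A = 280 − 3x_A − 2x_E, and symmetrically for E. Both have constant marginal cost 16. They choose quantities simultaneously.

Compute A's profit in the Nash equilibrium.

Firm A's profit: π = x_A(280 − 3x_A − 2x_E) − 16x_A.
∂π/∂x_A = 264 − 6x_A − 2x_E = 0 ⇒ x_A = 44 − (1/3)x_E.
Setting x_A = x_E in the reaction function: x_A = 44 − (1/3)x_A, so x_A = 44 / (4/3) = 33.
P_A = 280 − 3·33 − 2·33 = 115.
Profit = (115 − 16)·33 = 3267.

3267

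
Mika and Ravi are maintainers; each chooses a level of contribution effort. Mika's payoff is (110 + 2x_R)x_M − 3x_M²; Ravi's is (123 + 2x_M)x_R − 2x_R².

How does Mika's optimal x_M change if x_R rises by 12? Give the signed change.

4

Expanding Mika's payoff: 110x_M + 2x_Rx_M − 3x_M².
∂π/∂x_M = 110 + 2x_R − 6x_M = 0, so x_M = 55/3 + (1/3)x_R.
The reaction-function slope is 1/3, so a 12-unit rise in x_R moves x_M by 1/3 × 12 = 4. Mika's best response rises — the actions are strategic complements.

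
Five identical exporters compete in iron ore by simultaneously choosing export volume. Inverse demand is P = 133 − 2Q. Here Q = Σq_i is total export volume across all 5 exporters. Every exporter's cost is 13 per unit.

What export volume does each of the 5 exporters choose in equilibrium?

10

A representative exporter's profit is π_i = q_i(133 − 2Q) − 13q_i, with Q = q_i + Σ_{j≠i} q_j.
First-order condition: 120 − 4q_i − 2Σ_{j≠i} q_j = 0.
In a symmetric equilibrium every exporter chooses the same q, so Σ_{j≠i} q_j = 4q. The condition becomes 120 − 12q = 0, giving q = 120/12 = 10.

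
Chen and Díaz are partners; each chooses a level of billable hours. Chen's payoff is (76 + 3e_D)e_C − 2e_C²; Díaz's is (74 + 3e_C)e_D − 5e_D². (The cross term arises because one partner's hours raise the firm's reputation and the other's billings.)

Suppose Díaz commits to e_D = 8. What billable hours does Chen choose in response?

25

Expanding Chen's payoff: 76e_C + 3e_De_C − 2e_C².
∂π/∂e_C = 76 + 3e_D − 4e_C = 0, so e_C = 19 + 0.75e_D.
At e_D = 8: e_C = 19 + 0.75·8 = 25.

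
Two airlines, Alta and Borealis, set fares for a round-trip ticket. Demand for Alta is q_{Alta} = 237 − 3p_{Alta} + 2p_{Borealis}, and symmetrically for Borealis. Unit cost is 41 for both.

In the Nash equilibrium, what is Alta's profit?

Alta's profit: π = (p_{Alta} − 41)(237 − 3p_{Alta} + 2p_{Borealis}).
∂π/∂p_{Alta} = 360 − 6p_{Alta} + 2p_{Borealis} = 0 ⇒ p_{Alta} = 60 + (1/3)p_{Borealis}.
The game is symmetric, so in equilibrium p_{Borealis} = p_{Alta}: the reaction function gives (2/3)p_{Alta} = 60, hence p_{Alta} = 90.
q_{Alta} = 237 − 3·90 + 2·90 = 147.
Profit = (90 − 41)·147 = 7203.

7203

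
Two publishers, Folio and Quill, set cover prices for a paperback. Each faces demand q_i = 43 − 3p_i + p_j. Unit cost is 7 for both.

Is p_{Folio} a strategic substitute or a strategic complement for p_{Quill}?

strategic complements

Folio's profit: π = (p_{Folio} − 7)(43 − 3p_{Folio} + p_{Quill}).
∂π/∂p_{Folio} = 64 − 6p_{Folio} + p_{Quill} = 0 ⇒ p_{Folio} = 32/3 + (1/6)p_{Quill}.
The best-response slope dp_{Folio}/dp_{Quill} = 1/6 > 0: the reaction function is upward-sloping, so the choices are strategic complements.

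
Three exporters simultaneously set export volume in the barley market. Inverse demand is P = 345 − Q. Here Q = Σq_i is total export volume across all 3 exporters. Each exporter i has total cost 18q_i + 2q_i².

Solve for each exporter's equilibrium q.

A representative exporter's profit is π_i = q_i(345 − Q) − 18q_i − 2q_i², with Q = q_i + Σ_{j≠i} q_j.
First-order condition: 327 − 6q_i − Σ_{j≠i} q_j = 0.
With identical exporters, set every q_j = q: then 327 − 6q − 2q = 0, i.e. q = 327/8 = 40.875.

40.875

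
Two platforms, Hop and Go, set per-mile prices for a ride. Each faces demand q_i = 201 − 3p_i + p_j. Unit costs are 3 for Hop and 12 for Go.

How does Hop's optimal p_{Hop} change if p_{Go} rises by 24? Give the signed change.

Hop's profit: π = (p_{Hop} − 3)(201 − 3p_{Hop} + p_{Go}).
∂π/∂p_{Hop} = 210 − 6p_{Hop} + p_{Go} = 0 ⇒ p_{Hop} = 35 + (1/6)p_{Go}.
The reaction-function slope is 1/6, so a 24-unit rise in p_{Go} moves p_{Hop} by 1/6 × 24 = 4. Hop's best response rises — the actions are strategic complements.

4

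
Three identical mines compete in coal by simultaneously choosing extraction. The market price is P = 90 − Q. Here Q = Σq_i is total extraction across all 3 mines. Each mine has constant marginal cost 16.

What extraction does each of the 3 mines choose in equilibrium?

A representative mine's profit is π_i = q_i(90 − Q) − 16q_i, with Q = q_i + Σ_{j≠i} q_j.
First-order condition: 74 − 2q_i − Σ_{j≠i} q_j = 0.
Imposing symmetry (q_j = q for all j) turns Σ_{j≠i} q_j into 2q, so 74 = 4q and q = 18.5.

18.5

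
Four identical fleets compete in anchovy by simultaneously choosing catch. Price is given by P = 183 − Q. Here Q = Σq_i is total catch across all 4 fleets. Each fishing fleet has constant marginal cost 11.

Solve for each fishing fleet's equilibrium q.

A representative fishing fleet's profit is π_i = q_i(183 − Q) − 11q_i, with Q = q_i + Σ_{j≠i} q_j.
First-order condition: 172 − 2q_i − Σ_{j≠i} q_j = 0.
Imposing symmetry (q_j = q for all j) turns Σ_{j≠i} q_j into 3q, so 172 = 5q and q = 34.4.

34.4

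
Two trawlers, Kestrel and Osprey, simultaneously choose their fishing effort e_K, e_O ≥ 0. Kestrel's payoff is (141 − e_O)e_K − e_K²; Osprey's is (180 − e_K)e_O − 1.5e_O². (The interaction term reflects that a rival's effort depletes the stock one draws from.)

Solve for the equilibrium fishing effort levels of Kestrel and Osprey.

48.6, 43.8

Expanding Kestrel's payoff: 141e_K − e_Oe_K − e_K².
∂π/∂e_K = 141 − e_O − 2e_K = 0, so e_K = 70.5 − 0.5e_O.
Likewise for Osprey: e_O = 60 − (1/3)e_K.
Solving the two reaction functions simultaneously: (1 − (−0.5)(−1/3))e_K = 70.5 − 0.5·60, so (5/6)e_K = 40.5 and e_K = 48.6.
Then e_O = 60 − (1/3)·48.6 = 43.8.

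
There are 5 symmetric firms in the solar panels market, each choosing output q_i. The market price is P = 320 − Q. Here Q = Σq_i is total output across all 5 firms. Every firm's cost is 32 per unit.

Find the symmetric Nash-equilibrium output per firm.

A representative firm's profit is π_i = q_i(320 − Q) − 32q_i, with Q = q_i + Σ_{j≠i} q_j.
First-order condition: 288 − 2q_i − Σ_{j≠i} q_j = 0.
In a symmetric equilibrium every firm chooses the same q, so Σ_{j≠i} q_j = 4q. The condition becomes 288 − 6q = 0, giving q = 288/6 = 48.

48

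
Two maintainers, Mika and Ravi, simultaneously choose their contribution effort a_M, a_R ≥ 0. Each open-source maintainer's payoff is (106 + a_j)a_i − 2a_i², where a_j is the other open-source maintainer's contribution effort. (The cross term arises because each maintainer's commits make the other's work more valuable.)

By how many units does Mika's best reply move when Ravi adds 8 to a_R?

Mika's payoff is (106 + a_R)a_M − 2a_M².
∂π/∂a_M = 106 + a_R − 4a_M = 0, so a_M = 26.5 + 0.25a_R.
The reaction-function slope is 0.25, so an 8-unit rise in a_R moves a_M by 0.25 × 8 = 2. Mika's best response rises — the actions are strategic complements.

2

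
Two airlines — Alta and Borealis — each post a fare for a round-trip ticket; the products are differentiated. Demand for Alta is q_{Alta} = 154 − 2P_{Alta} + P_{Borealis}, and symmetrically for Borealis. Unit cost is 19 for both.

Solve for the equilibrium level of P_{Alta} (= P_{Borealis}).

Alta's profit: π = (P_{Alta} − 19)(154 − 2P_{Alta} + P_{Borealis}).
∂π/∂P_{Alta} = 192 − 4P_{Alta} + P_{Borealis} = 0 ⇒ P_{Alta} = 48 + 0.25P_{Borealis}.
The game is symmetric, so in equilibrium P_{Borealis} = P_{Alta}: the reaction function gives 0.75P_{Alta} = 48, hence P_{Alta} = 64.

64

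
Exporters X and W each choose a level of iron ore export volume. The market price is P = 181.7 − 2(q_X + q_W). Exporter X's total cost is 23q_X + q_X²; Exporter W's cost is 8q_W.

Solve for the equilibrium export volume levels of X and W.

14.37, 36.24

Exporter X's profit: π = q_X(181.7 − 2(q_X + q_W)) − 23q_X − q_X².
∂π/∂q_X = 158.7 − 6q_X − 2q_W = 0, so q_X = 26.45 − (1/3)q_W.
For W: ∂π/∂q_W = 173.7 − 4q_W − 2q_X = 0 ⇒ q_W = 43.425 − 0.5q_X.
Plugging q_W into X's best response: q_X = 26.45 − (1/3)(43.425 − 0.5q_X) ⇒ (5/6)q_X = 11.975, so q_X = 14.37.
Then q_W = 43.425 − 0.5·14.37 = 36.24.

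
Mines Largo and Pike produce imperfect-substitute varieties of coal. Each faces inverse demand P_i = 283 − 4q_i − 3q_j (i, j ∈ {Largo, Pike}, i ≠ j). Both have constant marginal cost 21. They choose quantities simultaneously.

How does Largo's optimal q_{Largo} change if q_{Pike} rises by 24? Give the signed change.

-9

Mine Largo's profit: π = q_{Largo}(283 − 4q_{Largo} − 3q_{Pike}) − 21q_{Largo}.
∂π/∂q_{Largo} = 262 − 8q_{Largo} − 3q_{Pike} = 0 ⇒ q_{Largo} = 32.75 − 0.375q_{Pike}.
The reaction-function slope is −0.375, so a 24-unit rise in q_{Pike} moves q_{Largo} by −0.375 × 24 = −9. Largo's best response falls — the actions are strategic substitutes.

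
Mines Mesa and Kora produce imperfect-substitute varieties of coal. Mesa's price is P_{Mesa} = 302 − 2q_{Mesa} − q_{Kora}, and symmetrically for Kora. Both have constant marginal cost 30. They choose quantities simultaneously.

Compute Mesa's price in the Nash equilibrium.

138.8

Mine Mesa's profit: π = q_{Mesa}(302 − 2q_{Mesa} − q_{Kora}) − 30q_{Mesa}.
∂π/∂q_{Mesa} = 272 − 4q_{Mesa} − q_{Kora} = 0 ⇒ q_{Mesa} = 68 − 0.25q_{Kora}.
By symmetry q_{Kora} = q_{Mesa}; substituting into the reaction function, 1.25q_{Mesa} = 68 and q_{Mesa} = 54.4.
P_{Mesa} = 302 − 2·54.4 − 54.4 = 138.8.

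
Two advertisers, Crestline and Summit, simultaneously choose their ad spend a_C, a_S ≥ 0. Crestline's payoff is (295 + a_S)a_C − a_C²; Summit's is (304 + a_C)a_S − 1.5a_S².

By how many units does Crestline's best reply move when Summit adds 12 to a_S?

Expanding Crestline's payoff: 295a_C + a_Sa_C − a_C².
∂π/∂a_C = 295 + a_S − 2a_C = 0, so a_C = 147.5 + 0.5a_S.
The reaction-function slope is 0.5, so a 12-unit rise in a_S moves a_C by 0.5 × 12 = 6. Crestline's best response rises — the actions are strategic complements.

6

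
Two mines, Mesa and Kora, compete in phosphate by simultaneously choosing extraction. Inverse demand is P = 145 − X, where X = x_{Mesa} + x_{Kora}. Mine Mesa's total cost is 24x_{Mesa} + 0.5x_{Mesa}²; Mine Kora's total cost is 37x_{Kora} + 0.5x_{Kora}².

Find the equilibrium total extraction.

Mine Mesa's profit: π = x_{Mesa}(145 − (x_{Mesa} + x_{Kora})) − 24x_{Mesa} − 0.5x_{Mesa}².
∂π/∂x_{Mesa} = 121 − 3x_{Mesa} − x_{Kora} = 0, so x_{Mesa} = 121/3 − (1/3)x_{Kora}.
By the same steps for Kora: x_{Kora} = 36 − (1/3)x_{Mesa}.
Plugging x_{Kora} into Mesa's best response: x_{Mesa} = 121/3 − (1/3)(36 − (1/3)x_{Mesa}) ⇒ (8/9)x_{Mesa} = 85/3, so x_{Mesa} = 31.875.
Then x_{Kora} = 36 − (1/3)·31.875 = 25.375.
Total extraction: 31.875 + 25.375 = 57.25.

57.25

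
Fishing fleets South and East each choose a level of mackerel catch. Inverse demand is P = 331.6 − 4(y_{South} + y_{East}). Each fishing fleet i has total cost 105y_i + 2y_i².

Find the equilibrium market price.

Fishing fleet South's profit: π = y_{South}(331.6 − 4(y_{South} + y_{East})) − 105y_{South} − 2y_{South}².
∂π/∂y_{South} = 226.6 − 12y_{South} − 4y_{East} = 0, so y_{South} = 1133/60 − (1/3)y_{East}.
By symmetry y_{East} = y_{South}; substituting into the reaction function, (4/3)y_{South} = 1133/60 and y_{South} = 14.1625.
Equilibrium price: P = 331.6 − 4·28.325 = 218.3.

218.3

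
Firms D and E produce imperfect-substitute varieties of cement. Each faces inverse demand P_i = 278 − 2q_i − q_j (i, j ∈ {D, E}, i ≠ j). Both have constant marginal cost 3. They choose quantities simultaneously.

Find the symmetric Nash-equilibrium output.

55

Firm D's profit: π = q_D(278 − 2q_D − q_E) − 3q_D.
∂π/∂q_D = 275 − 4q_D − q_E = 0 ⇒ q_D = 68.75 − 0.25q_E.
By symmetry q_E = q_D; substituting into the reaction function, 1.25q_D = 68.75 and q_D = 55.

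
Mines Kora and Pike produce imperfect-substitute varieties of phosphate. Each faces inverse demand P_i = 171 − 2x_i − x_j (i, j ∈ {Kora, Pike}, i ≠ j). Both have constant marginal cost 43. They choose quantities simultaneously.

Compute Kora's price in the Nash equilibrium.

Mine Kora's profit: π = x_{Kora}(171 − 2x_{Kora} − x_{Pike}) − 43x_{Kora}.
∂π/∂x_{Kora} = 128 − 4x_{Kora} − x_{Pike} = 0 ⇒ x_{Kora} = 32 − 0.25x_{Pike}.
Setting x_{Kora} = x_{Pike} in the reaction function: x_{Kora} = 32 − 0.25x_{Kora}, so x_{Kora} = 32 / 1.25 = 25.6.
P_{Kora} = 171 − 2·25.6 − 25.6 = 94.2.

94.2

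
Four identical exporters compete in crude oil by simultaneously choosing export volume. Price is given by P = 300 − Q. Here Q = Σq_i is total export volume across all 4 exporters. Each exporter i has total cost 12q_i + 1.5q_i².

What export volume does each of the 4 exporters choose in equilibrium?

A representative exporter's profit is π_i = q_i(300 − Q) − 12q_i − 1.5q_i², with Q = q_i + Σ_{j≠i} q_j.
First-order condition: 288 − 5q_i − Σ_{j≠i} q_j = 0.
Imposing symmetry (q_j = q for all j) turns Σ_{j≠i} q_j into 3q, so 288 = 8q and q = 36.

36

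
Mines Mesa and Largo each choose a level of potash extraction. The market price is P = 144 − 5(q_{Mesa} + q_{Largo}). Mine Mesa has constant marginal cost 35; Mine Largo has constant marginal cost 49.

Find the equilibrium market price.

Mine Mesa's profit: π = q_{Mesa}(144 − 5(q_{Mesa} + q_{Largo})) − 35q_{Mesa}.
∂π/∂q_{Mesa} = 109 − 10q_{Mesa} − 5q_{Largo} = 0, so q_{Mesa} = 10.9 − 0.5q_{Largo}.
By the same steps for Largo: q_{Largo} = 9.5 − 0.5q_{Mesa}.
Solving the two reaction functions simultaneously: (1 − (−0.5)(−0.5))q_{Mesa} = 10.9 − 0.5·9.5, so 0.75q_{Mesa} = 6.15 and q_{Mesa} = 8.2.
Then q_{Largo} = 9.5 − 0.5·8.2 = 5.4.
Equilibrium price: P = 144 − 5·13.6 = 76.

76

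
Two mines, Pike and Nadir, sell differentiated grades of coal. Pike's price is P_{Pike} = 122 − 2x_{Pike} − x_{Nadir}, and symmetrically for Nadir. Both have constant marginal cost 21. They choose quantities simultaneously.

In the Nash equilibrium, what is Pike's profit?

Mine Pike's profit: π = x_{Pike}(122 − 2x_{Pike} − x_{Nadir}) − 21x_{Pike}.
∂π/∂x_{Pike} = 101 − 4x_{Pike} − x_{Nadir} = 0 ⇒ x_{Pike} = 25.25 − 0.25x_{Nadir}.
Setting x_{Pike} = x_{Nadir} in the reaction function: x_{Pike} = 25.25 − 0.25x_{Pike}, so x_{Pike} = 25.25 / 1.25 = 20.2.
P_{Pike} = 122 − 2·20.2 − 20.2 = 61.4.
Profit = (61.4 − 21)·20.2 = 816.08.

816.08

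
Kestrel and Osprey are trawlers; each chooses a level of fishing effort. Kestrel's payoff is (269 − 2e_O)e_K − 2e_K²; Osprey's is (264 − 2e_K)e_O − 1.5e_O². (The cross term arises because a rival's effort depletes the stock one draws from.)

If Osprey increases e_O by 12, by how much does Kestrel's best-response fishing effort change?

Expanding Kestrel's payoff: 269e_K − 2e_Oe_K − 2e_K².
∂π/∂e_K = 269 − 2e_O − 4e_K = 0, so e_K = 67.25 − 0.5e_O.
The reaction-function slope is −0.5, so a 12-unit rise in e_O moves e_K by −0.5 × 12 = −6. Kestrel's best response falls — the actions are strategic substitutes.

-6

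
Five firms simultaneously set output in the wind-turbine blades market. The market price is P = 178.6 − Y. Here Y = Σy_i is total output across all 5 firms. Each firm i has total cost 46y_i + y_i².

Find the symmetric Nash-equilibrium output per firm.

16.575

A representative firm's profit is π_i = y_i(178.6 − Y) − 46y_i − y_i², with Y = y_i + Σ_{j≠i} y_j.
First-order condition: 132.6 − 4y_i − Σ_{j≠i} y_j = 0.
Imposing symmetry (y_j = y for all j) turns Σ_{j≠i} y_j into 4y, so 132.6 = 8y and y = 16.575.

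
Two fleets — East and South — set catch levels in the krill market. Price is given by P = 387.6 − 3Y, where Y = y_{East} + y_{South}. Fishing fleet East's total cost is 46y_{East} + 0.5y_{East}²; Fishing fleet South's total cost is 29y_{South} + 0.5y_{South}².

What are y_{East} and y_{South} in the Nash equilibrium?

32.885, 37.135

Fishing fleet East's profit: π = y_{East}(387.6 − 3(y_{East} + y_{South})) − 46y_{East} − 0.5y_{East}².
∂π/∂y_{East} = 341.6 − 7y_{East} − 3y_{South} = 0, so y_{East} = 48.8 − (3/7)y_{South}.
By the same steps for South: y_{South} = 1793/35 − (3/7)y_{East}.
Solving the two reaction functions simultaneously: (1 − (−3/7)(−3/7))y_{East} = 48.8 − (3/7)·(1793/35), so (40/49)y_{East} = 6577/245 and y_{East} = 32.885.
Then y_{South} = 1793/35 − (3/7)·32.885 = 37.135.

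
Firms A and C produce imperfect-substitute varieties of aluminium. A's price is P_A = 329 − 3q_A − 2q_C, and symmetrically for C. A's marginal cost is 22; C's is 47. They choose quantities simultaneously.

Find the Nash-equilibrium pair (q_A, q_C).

39.9375, 33.6875

Firm A's profit: π = q_A(329 − 3q_A − 2q_C) − 22q_A.
∂π/∂q_A = 307 − 6q_A − 2q_C = 0 ⇒ q_A = 307/6 − (1/3)q_C.
Similarly q_C = 47 − (1/3)q_A.
Plugging q_C into A's best response: q_A = 307/6 − (1/3)(47 − (1/3)q_A) ⇒ (8/9)q_A = 35.5, so q_A = 39.9375.
Then q_C = 47 − (1/3)·39.9375 = 33.6875.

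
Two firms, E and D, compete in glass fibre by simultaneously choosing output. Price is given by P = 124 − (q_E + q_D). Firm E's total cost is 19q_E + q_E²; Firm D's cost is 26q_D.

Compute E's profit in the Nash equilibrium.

Firm E's profit: π = q_E(124 − (q_E + q_D)) − 19q_E − q_E².
∂π/∂q_E = 105 − 4q_E − q_D = 0, so q_E = 26.25 − 0.25q_D.
For D: ∂π/∂q_D = 98 − 2q_D − q_E = 0 ⇒ q_D = 49 − 0.5q_E.
Substituting the second reaction function into the first: q_E = 26.25 − 0.25(49 − 0.5q_E), which gives 0.875q_E = 14 ⇒ q_E = 16.
Then q_D = 49 − 0.5·16 = 41.
Price P = 124 − 57 = 67.
E's profit: (67 − 19)·16 − (16)² = 512.

512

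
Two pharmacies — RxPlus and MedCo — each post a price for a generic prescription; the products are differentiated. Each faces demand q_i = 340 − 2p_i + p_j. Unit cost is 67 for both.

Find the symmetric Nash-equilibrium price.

158

RxPlus's profit: π = (p_{RxPlus} − 67)(340 − 2p_{RxPlus} + p_{MedCo}).
∂π/∂p_{RxPlus} = 474 − 4p_{RxPlus} + p_{MedCo} = 0 ⇒ p_{RxPlus} = 118.5 + 0.25p_{MedCo}.
Setting p_{RxPlus} = p_{MedCo} in the reaction function: p_{RxPlus} = 118.5 + 0.25p_{RxPlus}, so p_{RxPlus} = 118.5 / 0.75 = 158.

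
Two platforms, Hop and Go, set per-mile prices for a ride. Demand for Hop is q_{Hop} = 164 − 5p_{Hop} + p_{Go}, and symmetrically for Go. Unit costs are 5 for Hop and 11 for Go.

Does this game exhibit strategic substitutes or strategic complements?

strategic complements

Hop's profit: π = (p_{Hop} − 5)(164 − 5p_{Hop} + p_{Go}).
∂π/∂p_{Hop} = 189 − 10p_{Hop} + p_{Go} = 0 ⇒ p_{Hop} = 18.9 + 0.1p_{Go}.
The best-response slope dp_{Hop}/dp_{Go} = 0.1 > 0: the reaction function is upward-sloping, so the choices are strategic complements.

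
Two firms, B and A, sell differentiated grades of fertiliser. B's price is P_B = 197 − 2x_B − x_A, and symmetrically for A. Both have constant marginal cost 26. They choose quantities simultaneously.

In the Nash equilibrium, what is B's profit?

2339.28

Firm B's profit: π = x_B(197 − 2x_B − x_A) − 26x_B.
∂π/∂x_B = 171 − 4x_B − x_A = 0 ⇒ x_B = 42.75 − 0.25x_A.
Setting x_B = x_A in the reaction function: x_B = 42.75 − 0.25x_B, so x_B = 42.75 / 1.25 = 34.2.
P_B = 197 − 2·34.2 − 34.2 = 94.4.
Profit = (94.4 − 26)·34.2 = 2339.28.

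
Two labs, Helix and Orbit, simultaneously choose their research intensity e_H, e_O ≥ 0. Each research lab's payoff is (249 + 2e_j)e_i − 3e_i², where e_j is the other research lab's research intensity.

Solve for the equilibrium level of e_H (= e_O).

Helix's payoff is (249 + 2e_O)e_H − 3e_H².
∂π/∂e_H = 249 + 2e_O − 6e_H = 0, so e_H = 41.5 + (1/3)e_O.
The game is symmetric, so in equilibrium e_O = e_H: the reaction function gives (2/3)e_H = 41.5, hence e_H = 62.25.

62.25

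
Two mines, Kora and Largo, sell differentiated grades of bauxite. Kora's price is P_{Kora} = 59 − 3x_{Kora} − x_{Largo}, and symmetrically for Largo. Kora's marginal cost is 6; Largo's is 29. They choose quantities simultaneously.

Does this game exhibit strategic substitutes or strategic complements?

strategic substitutes

Mine Kora's profit: π = x_{Kora}(59 − 3x_{Kora} − x_{Largo}) − 6x_{Kora}.
∂π/∂x_{Kora} = 53 − 6x_{Kora} − x_{Largo} = 0 ⇒ x_{Kora} = 53/6 − (1/6)x_{Largo}.
The best-response slope dx_{Kora}/dx_{Largo} = −1/6 < 0: the reaction function is downward-sloping, so the choices are strategic substitutes.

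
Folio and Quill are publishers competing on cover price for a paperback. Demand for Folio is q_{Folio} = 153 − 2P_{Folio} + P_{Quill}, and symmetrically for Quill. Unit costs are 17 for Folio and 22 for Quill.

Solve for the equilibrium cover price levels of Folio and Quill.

63, 65

Folio's profit: π = (P_{Folio} − 17)(153 − 2P_{Folio} + P_{Quill}).
∂π/∂P_{Folio} = 187 − 4P_{Folio} + P_{Quill} = 0 ⇒ P_{Folio} = 46.75 + 0.25P_{Quill}.
Similarly P_{Quill} = 49.25 + 0.25P_{Folio}.
Solving the two reaction functions simultaneously: (1 − (0.25)(0.25))P_{Folio} = 46.75 + 0.25·49.25, so 0.9375P_{Folio} = 59.0625 and P_{Folio} = 63.
Then P_{Quill} = 49.25 + 0.25·63 = 65.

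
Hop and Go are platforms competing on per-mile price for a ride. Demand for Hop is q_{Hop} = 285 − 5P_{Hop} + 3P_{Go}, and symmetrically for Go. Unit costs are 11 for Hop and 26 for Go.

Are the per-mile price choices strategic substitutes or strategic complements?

Hop's profit: π = (P_{Hop} − 11)(285 − 5P_{Hop} + 3P_{Go}).
∂π/∂P_{Hop} = 340 − 10P_{Hop} + 3P_{Go} = 0 ⇒ P_{Hop} = 34 + 0.3P_{Go}.
The best-response slope dP_{Hop}/dP_{Go} = 0.3 > 0: the reaction function is upward-sloping, so the choices are strategic complements.

strategic complements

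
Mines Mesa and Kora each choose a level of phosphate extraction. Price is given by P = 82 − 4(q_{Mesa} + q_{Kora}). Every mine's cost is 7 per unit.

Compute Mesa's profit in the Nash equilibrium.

156.25

Mine Mesa's profit: π = q_{Mesa}(82 − 4(q_{Mesa} + q_{Kora})) − 7q_{Mesa}.
∂π/∂q_{Mesa} = 75 − 8q_{Mesa} − 4q_{Kora} = 0, so q_{Mesa} = 9.375 − 0.5q_{Kora}.
By symmetry q_{Kora} = q_{Mesa}; substituting into the reaction function, 1.5q_{Mesa} = 9.375 and q_{Mesa} = 6.25.
Price P = 82 − 4·12.5 = 32.
Mesa's profit: (32 − 7)·6.25 = 156.25.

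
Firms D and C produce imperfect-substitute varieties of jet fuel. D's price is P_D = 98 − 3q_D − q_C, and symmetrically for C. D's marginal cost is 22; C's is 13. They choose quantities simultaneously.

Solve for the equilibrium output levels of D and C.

Firm D's profit: π = q_D(98 − 3q_D − q_C) − 22q_D.
∂π/∂q_D = 76 − 6q_D − q_C = 0 ⇒ q_D = 38/3 − (1/6)q_C.
Similarly q_C = 85/6 − (1/6)q_D.
Plugging q_C into D's best response: q_D = 38/3 − (1/6)(85/6 − (1/6)q_D) ⇒ (35/36)q_D = 371/36, so q_D = 10.6.
Then q_C = 85/6 − (1/6)·10.6 = 12.4.

10.6, 12.4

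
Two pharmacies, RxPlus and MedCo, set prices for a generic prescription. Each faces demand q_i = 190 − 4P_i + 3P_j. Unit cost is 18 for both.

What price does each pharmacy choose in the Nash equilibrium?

RxPlus's profit: π = (P_{RxPlus} − 18)(190 − 4P_{RxPlus} + 3P_{MedCo}).
∂π/∂P_{RxPlus} = 262 − 8P_{RxPlus} + 3P_{MedCo} = 0 ⇒ P_{RxPlus} = 32.75 + 0.375P_{MedCo}.
By symmetry P_{MedCo} = P_{RxPlus}; substituting into the reaction function, 0.625P_{RxPlus} = 32.75 and P_{RxPlus} = 52.4.

52.4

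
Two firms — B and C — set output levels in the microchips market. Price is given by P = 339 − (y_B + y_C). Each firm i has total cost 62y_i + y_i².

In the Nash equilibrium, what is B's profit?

Firm B's profit: π = y_B(339 − (y_B + y_C)) − 62y_B − y_B².
∂π/∂y_B = 277 − 4y_B − y_C = 0, so y_B = 69.25 − 0.25y_C.
Setting y_B = y_C in the reaction function: y_B = 69.25 − 0.25y_B, so y_B = 69.25 / 1.25 = 55.4.
Price P = 339 − 110.8 = 228.2.
B's profit: (228.2 − 62)·55.4 − (55.4)² = 6138.32.

6138.32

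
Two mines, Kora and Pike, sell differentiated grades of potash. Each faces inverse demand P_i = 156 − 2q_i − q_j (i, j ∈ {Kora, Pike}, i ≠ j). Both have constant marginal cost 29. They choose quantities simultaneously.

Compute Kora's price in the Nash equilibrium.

79.8

Mine Kora's profit: π = q_{Kora}(156 − 2q_{Kora} − q_{Pike}) − 29q_{Kora}.
∂π/∂q_{Kora} = 127 − 4q_{Kora} − q_{Pike} = 0 ⇒ q_{Kora} = 31.75 − 0.25q_{Pike}.
By symmetry q_{Pike} = q_{Kora}; substituting into the reaction function, 1.25q_{Kora} = 31.75 and q_{Kora} = 25.4.
P_{Kora} = 156 − 2·25.4 − 25.4 = 79.8.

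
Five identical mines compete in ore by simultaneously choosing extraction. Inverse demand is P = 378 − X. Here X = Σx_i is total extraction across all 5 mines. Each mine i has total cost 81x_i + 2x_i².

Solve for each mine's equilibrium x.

A representative mine's profit is π_i = x_i(378 − X) − 81x_i − 2x_i², with X = x_i + Σ_{j≠i} x_j.
First-order condition: 297 − 6x_i − Σ_{j≠i} x_j = 0.
In a symmetric equilibrium every mine chooses the same x, so Σ_{j≠i} x_j = 4x. The condition becomes 297 − 10x = 0, giving x = 297/10 = 29.7.

29.7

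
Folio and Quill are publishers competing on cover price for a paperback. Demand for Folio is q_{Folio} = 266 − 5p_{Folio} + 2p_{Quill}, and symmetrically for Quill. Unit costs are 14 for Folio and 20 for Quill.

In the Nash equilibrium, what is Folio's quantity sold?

143.125

Folio's profit: π = (p_{Folio} − 14)(266 − 5p_{Folio} + 2p_{Quill}).
∂π/∂p_{Folio} = 336 − 10p_{Folio} + 2p_{Quill} = 0 ⇒ p_{Folio} = 33.6 + 0.2p_{Quill}.
Similarly p_{Quill} = 36.6 + 0.2p_{Folio}.
Substituting the second reaction function into the first: p_{Folio} = 33.6 + 0.2(36.6 + 0.2p_{Folio}), which gives 0.96p_{Folio} = 40.92 ⇒ p_{Folio} = 42.625.
Then p_{Quill} = 36.6 + 0.2·42.625 = 45.125.
q_{Folio} = 266 − 5·42.625 + 2·45.125 = 143.125.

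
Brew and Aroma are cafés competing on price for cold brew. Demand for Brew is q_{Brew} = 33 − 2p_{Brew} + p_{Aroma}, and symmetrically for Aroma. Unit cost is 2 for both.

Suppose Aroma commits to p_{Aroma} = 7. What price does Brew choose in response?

11

Brew's profit: π = (p_{Brew} − 2)(33 − 2p_{Brew} + p_{Aroma}).
∂π/∂p_{Brew} = 37 − 4p_{Brew} + p_{Aroma} = 0 ⇒ p_{Brew} = 9.25 + 0.25p_{Aroma}.
At p_{Aroma} = 7: p_{Brew} = 9.25 + 0.25·7 = 11.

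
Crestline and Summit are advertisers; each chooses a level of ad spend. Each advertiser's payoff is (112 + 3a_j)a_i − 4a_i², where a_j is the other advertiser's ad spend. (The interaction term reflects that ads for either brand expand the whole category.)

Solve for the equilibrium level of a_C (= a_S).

Crestline's payoff is (112 + 3a_S)a_C − 4a_C².
∂π/∂a_C = 112 + 3a_S − 8a_C = 0, so a_C = 14 + 0.375a_S.
The game is symmetric, so in equilibrium a_S = a_C: the reaction function gives 0.625a_C = 14, hence a_C = 22.4.

22.4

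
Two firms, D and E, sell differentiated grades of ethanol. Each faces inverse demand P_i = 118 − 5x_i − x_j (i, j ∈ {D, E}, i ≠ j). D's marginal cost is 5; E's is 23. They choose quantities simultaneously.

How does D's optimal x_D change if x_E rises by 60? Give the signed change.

Firm D's profit: π = x_D(118 − 5x_D − x_E) − 5x_D.
∂π/∂x_D = 113 − 10x_D − x_E = 0 ⇒ x_D = 11.3 − 0.1x_E.
The reaction-function slope is −0.1, so a 60-unit rise in x_E moves x_D by −0.1 × 60 = −6. D's best response falls — the actions are strategic substitutes.

-6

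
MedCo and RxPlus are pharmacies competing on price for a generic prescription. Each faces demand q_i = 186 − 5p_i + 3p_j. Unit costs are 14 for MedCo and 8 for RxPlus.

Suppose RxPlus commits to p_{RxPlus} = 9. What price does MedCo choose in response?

MedCo's profit: π = (p_{MedCo} − 14)(186 − 5p_{MedCo} + 3p_{RxPlus}).
∂π/∂p_{MedCo} = 256 − 10p_{MedCo} + 3p_{RxPlus} = 0 ⇒ p_{MedCo} = 25.6 + 0.3p_{RxPlus}.
At p_{RxPlus} = 9: p_{MedCo} = 25.6 + 0.3·9 = 28.3.

28.3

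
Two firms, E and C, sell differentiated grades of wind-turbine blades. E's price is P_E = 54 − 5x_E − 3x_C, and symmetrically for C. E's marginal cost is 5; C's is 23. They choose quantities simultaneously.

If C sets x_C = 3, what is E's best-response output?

Firm E's profit: π = x_E(54 − 5x_E − 3x_C) − 5x_E.
∂π/∂x_E = 49 − 10x_E − 3x_C = 0 ⇒ x_E = 4.9 − 0.3x_C.
At x_C = 3: x_E = 4.9 − 0.3·3 = 4.

4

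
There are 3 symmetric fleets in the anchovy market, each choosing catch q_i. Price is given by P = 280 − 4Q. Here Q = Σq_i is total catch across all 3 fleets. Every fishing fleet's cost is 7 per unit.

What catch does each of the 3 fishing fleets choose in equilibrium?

A representative fishing fleet's profit is π_i = q_i(280 − 4Q) − 7q_i, with Q = q_i + Σ_{j≠i} q_j.
First-order condition: 273 − 8q_i − 4Σ_{j≠i} q_j = 0.
Imposing symmetry (q_j = q for all j) turns Σ_{j≠i} q_j into 2q, so 273 = 16q and q = 17.0625.

17.0625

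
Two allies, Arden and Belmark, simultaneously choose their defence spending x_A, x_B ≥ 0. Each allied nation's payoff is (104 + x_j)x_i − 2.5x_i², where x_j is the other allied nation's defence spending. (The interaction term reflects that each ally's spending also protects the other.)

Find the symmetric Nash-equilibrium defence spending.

Arden's payoff is (104 + x_B)x_A − 2.5x_A².
∂π/∂x_A = 104 + x_B − 5x_A = 0, so x_A = 20.8 + 0.2x_B.
The game is symmetric, so in equilibrium x_B = x_A: the reaction function gives 0.8x_A = 20.8, hence x_A = 26.

26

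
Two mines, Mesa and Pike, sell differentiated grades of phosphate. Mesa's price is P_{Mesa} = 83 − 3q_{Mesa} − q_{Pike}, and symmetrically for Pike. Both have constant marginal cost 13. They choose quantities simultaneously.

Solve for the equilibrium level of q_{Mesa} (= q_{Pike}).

Mine Mesa's profit: π = q_{Mesa}(83 − 3q_{Mesa} − q_{Pike}) − 13q_{Mesa}.
∂π/∂q_{Mesa} = 70 − 6q_{Mesa} − q_{Pike} = 0 ⇒ q_{Mesa} = 35/3 − (1/6)q_{Pike}.
The game is symmetric, so in equilibrium q_{Pike} = q_{Mesa}: the reaction function gives (7/6)q_{Mesa} = 35/3, hence q_{Mesa} = 10.

10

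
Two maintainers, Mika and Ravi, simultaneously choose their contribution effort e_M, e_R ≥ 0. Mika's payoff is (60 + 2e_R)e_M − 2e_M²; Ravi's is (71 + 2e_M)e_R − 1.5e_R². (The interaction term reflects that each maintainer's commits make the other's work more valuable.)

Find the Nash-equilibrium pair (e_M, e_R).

Expanding Mika's payoff: 60e_M + 2e_Re_M − 2e_M².
∂π/∂e_M = 60 + 2e_R − 4e_M = 0, so e_M = 15 + 0.5e_R.
Likewise for Ravi: e_R = 71/3 + (2/3)e_M.
Substituting the second reaction function into the first: e_M = 15 + 0.5(71/3 + (2/3)e_M), which gives (2/3)e_M = 161/6 ⇒ e_M = 40.25.
Then e_R = 71/3 + (2/3)·40.25 = 50.5.

40.25, 50.5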